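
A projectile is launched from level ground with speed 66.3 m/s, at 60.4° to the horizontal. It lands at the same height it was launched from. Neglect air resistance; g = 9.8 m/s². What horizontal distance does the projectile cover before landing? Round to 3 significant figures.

Components: v_x = 66.3 cos 60.4° = 32.75 m/s, v_y = 66.3 sin 60.4° = 57.65 m/s.
Time of flight (same landing height): t = 2 v_y / g = 2 × 57.65 / 9.8 = 11.77 s.
Range: R = v_x · t = 32.75 × 11.77 = 385 m.

385 m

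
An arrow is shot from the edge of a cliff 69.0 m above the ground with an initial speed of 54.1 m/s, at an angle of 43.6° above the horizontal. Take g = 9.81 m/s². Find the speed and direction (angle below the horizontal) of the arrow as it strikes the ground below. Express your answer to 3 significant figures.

65.4 m/s at 53.2° below the horizontal

v_x = 54.1 cos 43.6° = 39.18 m/s (constant).
|v_y| at impact = √((37.31)² + 2×9.81×69.0) = 52.40 m/s.
Speed = √(39.18² + 52.40²) = 65.4 m/s; angle = arctan(52.40/39.18) = 53.2° below horizontal.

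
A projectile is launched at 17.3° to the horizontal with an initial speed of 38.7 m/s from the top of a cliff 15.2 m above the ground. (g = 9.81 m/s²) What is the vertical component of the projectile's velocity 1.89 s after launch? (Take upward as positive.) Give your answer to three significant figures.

Initial vertical component: v_y0 = 38.7 sin 17.3° = 11.51 m/s.
v_y(t) = v_y0 − g t = 11.51 − 9.81 × 1.89 = -7.03 m/s.

-7.03 m/s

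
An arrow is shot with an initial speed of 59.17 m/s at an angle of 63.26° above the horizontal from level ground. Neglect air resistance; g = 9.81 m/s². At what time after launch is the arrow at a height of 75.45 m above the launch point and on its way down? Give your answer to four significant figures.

9.079 s

v_y0 = 59.17 sin 63.26° = 52.842 m/s.
Set y = v_y0 t − ½ g t² = 75.45: 4.905 t² − 52.842 t + 75.45 = 0.
t = [52.842 ± √(2792.3 − 1480.3)] / 9.81 = (52.842 ± 36.222) / 9.81, giving t = 1.694 s or t = 9.079 s.
On the way down corresponds to the larger root: t = 9.079 s.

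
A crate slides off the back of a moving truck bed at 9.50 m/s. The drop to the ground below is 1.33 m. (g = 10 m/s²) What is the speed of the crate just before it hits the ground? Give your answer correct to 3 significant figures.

10.8 m/s

Fall time: t = √(2 × 1.33 / 10) = 0.5158 s.
At impact: v_x = 9.50 m/s (unchanged), v_y = g t = 10 × 0.5158 = 5.158 m/s.
Speed = √(v_x² + v_y²) = √(90.25 + 26.60) = 10.8 m/s.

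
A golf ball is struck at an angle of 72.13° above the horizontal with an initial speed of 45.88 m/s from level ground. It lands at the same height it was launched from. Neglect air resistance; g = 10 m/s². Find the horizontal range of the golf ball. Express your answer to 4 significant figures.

123.0 m

For level ground, R = v₀² sin(2θ) / g.
sin(2 × 72.13°) = sin 144.26° = 0.5841.
R = (45.88)² × 0.5841 / 10 = 123.0 m.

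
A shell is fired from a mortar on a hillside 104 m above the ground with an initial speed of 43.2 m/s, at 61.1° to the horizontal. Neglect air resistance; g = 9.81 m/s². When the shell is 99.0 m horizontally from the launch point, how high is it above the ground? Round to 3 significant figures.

v_x = 43.2 cos 61.1° = 20.88 m/s, v_y0 = 43.2 sin 61.1° = 37.82 m/s.
Time to reach x = 99.0 m: t = x / v_x = 99.0 / 20.88 = 4.741 s.
y = 104 + v_y0 t − ½ g t² = 104 + 37.82×4.741 − 4.905×4.741² = 173 m.

173 m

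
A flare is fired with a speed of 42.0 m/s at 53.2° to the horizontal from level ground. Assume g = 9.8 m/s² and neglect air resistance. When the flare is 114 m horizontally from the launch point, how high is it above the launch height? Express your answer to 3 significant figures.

51.8 m

v_x = 42.0 cos 53.2° = 25.16 m/s, v_y0 = 42.0 sin 53.2° = 33.63 m/s.
Time to reach x = 114 m: t = x / v_x = 114 / 25.16 = 4.531 s.
y = v_y0 t − ½ g t² = 33.63×4.531 − 4.900×4.531² = 51.8 m.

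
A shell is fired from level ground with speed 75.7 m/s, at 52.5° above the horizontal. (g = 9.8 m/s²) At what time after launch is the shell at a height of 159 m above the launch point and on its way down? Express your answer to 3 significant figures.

v_y0 = 75.7 sin 52.5° = 60.06 m/s.
Set y = v_y0 t − ½ g t² = 159: 4.900 t² − 60.06 t + 159 = 0.
t = [60.06 ± √(3607 − 3116)] / 9.8 = (60.06 ± 22.16) / 9.8, giving t = 3.87 s or t = 8.39 s.
On the way down corresponds to the larger root: t = 8.39 s.

8.39 s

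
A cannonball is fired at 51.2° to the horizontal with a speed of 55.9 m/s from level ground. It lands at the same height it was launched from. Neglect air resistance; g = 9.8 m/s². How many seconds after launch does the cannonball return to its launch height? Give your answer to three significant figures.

Vertical component: v_y = 55.9 sin 51.2° = 43.56 m/s.
For a projectile landing at launch height, time of flight is t = 2 v_y / g = 2 × 43.56 / 9.8 = 8.89 s.

8.89 s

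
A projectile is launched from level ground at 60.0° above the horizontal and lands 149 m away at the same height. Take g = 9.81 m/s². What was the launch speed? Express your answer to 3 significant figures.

41.1 m/s

On level ground, R = v₀² sin(2θ) / g, so v₀ = √(R g / sin 2θ).
sin(2 × 60.0°) = 0.8660.
v₀ = √(149 × 9.81 / 0.8660) = √1688 = 41.1 m/s.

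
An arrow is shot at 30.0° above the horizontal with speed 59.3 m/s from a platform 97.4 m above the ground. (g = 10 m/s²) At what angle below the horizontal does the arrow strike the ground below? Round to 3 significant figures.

46.0°

v_x = 59.3 cos 30.0° = 51.36 m/s.
At impact |v_y| = √(v_y0² + 2 g h) = √(29.65² + 2×10×97.4) = 53.17 m/s.
Angle below horizontal = arctan(|v_y| / v_x) = arctan(53.17 / 51.36) = 46.0°.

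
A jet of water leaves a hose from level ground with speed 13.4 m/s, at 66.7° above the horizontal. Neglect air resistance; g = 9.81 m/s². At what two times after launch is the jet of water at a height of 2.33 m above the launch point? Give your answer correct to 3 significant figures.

v_y0 = 13.4 sin 66.7° = 12.31 m/s.
Set y = v_y0 t − ½ g t² = 2.33: 4.905 t² − 12.31 t + 2.33 = 0.
t = [12.31 ± √(151.5 − 45.71)] / 9.81 = (12.31 ± 10.29) / 9.81, giving t = 0.206 s or t = 2.30 s.
So the jet of water is at 2.33 m at t = 0.206 s (rising) and t = 2.30 s (falling).

0.206 s and 2.30 s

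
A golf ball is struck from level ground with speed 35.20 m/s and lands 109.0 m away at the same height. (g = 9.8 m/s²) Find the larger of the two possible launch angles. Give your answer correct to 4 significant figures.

Level-ground range: R = v₀² sin(2θ)/g ⇒ sin 2θ = R g / v₀² = 109.0×9.8/35.20² = 0.8621.
2θ = arcsin(0.8621) = 59.553° or 180° − 59.553° = 120.447°.
So θ = 29.78° or θ = 60.22°.

60.22°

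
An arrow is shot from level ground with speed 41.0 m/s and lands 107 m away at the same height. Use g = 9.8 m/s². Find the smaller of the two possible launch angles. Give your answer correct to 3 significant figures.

19.3°

Level-ground range: R = v₀² sin(2θ)/g ⇒ sin 2θ = R g / v₀² = 107×9.8/41.0² = 0.6238.
2θ = arcsin(0.6238) = 38.59° or 180° − 38.59° = 141.41°.
So θ = 19.3° or θ = 70.7°.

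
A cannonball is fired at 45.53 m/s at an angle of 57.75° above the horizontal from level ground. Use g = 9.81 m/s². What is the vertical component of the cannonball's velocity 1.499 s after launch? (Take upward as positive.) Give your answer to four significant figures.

23.80 m/s

Initial vertical component: v_y0 = 45.53 sin 57.75° = 38.506 m/s.
v_y(t) = v_y0 − g t = 38.506 − 9.81 × 1.499 = 23.80 m/s.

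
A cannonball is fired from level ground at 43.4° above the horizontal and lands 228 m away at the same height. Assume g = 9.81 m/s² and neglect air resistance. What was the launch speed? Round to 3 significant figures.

On level ground, R = v₀² sin(2θ) / g, so v₀ = √(R g / sin 2θ).
sin(2 × 43.4°) = 0.9984.
v₀ = √(228 × 9.81 / 0.9984) = √2240 = 47.3 m/s.

47.3 m/s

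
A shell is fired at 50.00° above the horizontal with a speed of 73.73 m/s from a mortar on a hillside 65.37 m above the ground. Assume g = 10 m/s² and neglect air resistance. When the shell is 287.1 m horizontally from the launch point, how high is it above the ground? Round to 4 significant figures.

224.0 m

v_x = 73.73 cos 50.00° = 47.393 m/s, v_y0 = 73.73 sin 50.00° = 56.480 m/s.
Time to reach x = 287.1 m: t = x / v_x = 287.1 / 47.393 = 6.0579 s.
y = 65.37 + v_y0 t − ½ g t² = 65.37 + 56.480×6.0579 − 5.000×6.0579² = 224.0 m.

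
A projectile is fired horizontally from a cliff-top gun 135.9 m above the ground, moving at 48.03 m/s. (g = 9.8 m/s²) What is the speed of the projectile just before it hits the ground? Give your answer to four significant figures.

70.50 m/s

Fall time: t = √(2 × 135.9 / 9.8) = 5.2664 s.
At impact: v_x = 48.03 m/s (unchanged), v_y = g t = 9.8 × 5.2664 = 51.611 m/s.
Speed = √(v_x² + v_y²) = √(2306.9 + 2663.7) = 70.50 m/s.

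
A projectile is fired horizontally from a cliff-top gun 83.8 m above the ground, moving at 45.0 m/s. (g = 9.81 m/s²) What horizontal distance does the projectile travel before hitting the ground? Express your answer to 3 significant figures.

186 m

Initial vertical velocity is zero, so the fall time comes from h = ½ g t²: t = √(2 × 83.8 / 9.81) = 4.133 s.
Horizontal motion is uniform at 45.0 m/s, so x = 45.0 × 4.133 = 186 m.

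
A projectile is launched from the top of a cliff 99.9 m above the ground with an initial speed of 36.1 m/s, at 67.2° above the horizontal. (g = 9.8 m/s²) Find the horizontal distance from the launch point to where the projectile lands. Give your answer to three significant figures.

Components: v_x = 36.1 cos 67.2° = 13.99 m/s, v_y = 36.1 sin 67.2° = 33.28 m/s.
Vertical: 0 = 99.9 + 33.28 t − ½(9.8) t² ⇒ 4.900 t² − 33.28 t − 99.9 = 0.
t = [33.28 + √(1108 + 1958)] / 9.800 = 9.046 s.
Horizontal: R = v_x · t = 13.99 × 9.046 = 127 m.

127 m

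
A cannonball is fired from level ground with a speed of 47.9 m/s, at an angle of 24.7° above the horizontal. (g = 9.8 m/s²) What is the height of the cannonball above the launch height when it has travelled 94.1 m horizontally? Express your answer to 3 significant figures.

v_x = 47.9 cos 24.7° = 43.52 m/s, v_y0 = 47.9 sin 24.7° = 20.02 m/s.
Time to reach x = 94.1 m: t = x / v_x = 94.1 / 43.52 = 2.162 s.
y = v_y0 t − ½ g t² = 20.02×2.162 − 4.900×2.162² = 20.4 m.

20.4 m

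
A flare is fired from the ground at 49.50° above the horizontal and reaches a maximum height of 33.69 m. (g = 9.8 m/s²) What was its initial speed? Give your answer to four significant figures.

33.79 m/s

At maximum height v_y = 0, so (v₀ sin θ)² = 2 g H.
v₀ sin 49.50° = √(2 × 9.8 × 33.69) = 25.697 m/s.
v₀ = 25.697 / sin 49.50° = 25.697 / 0.7604 = 33.79 m/s.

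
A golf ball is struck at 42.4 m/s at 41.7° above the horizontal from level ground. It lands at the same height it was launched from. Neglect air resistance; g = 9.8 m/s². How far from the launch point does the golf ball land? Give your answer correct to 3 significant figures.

182 m

Components: v_x = 42.4 cos 41.7° = 31.66 m/s, v_y = 42.4 sin 41.7° = 28.21 m/s.
Time of flight (same landing height): t = 2 v_y / g = 2 × 28.21 / 9.8 = 5.757 s.
Range: R = v_x · t = 31.66 × 5.757 = 182 m.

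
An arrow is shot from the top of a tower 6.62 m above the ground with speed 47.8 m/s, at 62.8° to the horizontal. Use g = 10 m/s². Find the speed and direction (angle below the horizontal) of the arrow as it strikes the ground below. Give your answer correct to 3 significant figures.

v_x = 47.8 cos 62.8° = 21.85 m/s (constant).
|v_y| at impact = √((42.51)² + 2×10×6.62) = 44.04 m/s.
Speed = √(21.85² + 44.04²) = 49.2 m/s; angle = arctan(44.04/21.85) = 63.6° below horizontal.

49.2 m/s at 63.6° below the horizontal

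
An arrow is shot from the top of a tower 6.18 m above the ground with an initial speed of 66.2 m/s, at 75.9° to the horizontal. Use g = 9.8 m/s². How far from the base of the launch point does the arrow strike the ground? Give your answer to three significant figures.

Components: v_x = 66.2 cos 75.9° = 16.13 m/s, v_y = 66.2 sin 75.9° = 64.21 m/s.
Vertical: 0 = 6.18 + 64.21 t − ½(9.8) t² ⇒ 4.900 t² − 64.21 t − 6.18 = 0.
t = [64.21 + √(4123 + 121.1)] / 9.800 = 13.20 s.
Horizontal: R = v_x · t = 16.13 × 13.20 = 213 m.

213 m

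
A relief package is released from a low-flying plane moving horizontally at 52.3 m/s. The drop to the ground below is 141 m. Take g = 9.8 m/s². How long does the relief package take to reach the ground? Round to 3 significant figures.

The horizontal speed doesn't affect the fall. With v_y0 = 0, h = ½ g t².
t = √(2 × 141 / 9.8) = √28.78 = 5.36 s.

5.36 s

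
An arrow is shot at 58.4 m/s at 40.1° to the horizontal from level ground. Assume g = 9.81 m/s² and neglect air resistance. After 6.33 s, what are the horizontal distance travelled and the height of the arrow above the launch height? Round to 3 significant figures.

x = 283 m, y = 41.6 m

v_x = 58.4 cos 40.1° = 44.67 m/s; v_y0 = 58.4 sin 40.1° = 37.62 m/s.
x = v_x t = 44.67 × 6.33 = 283 m.
y = v_y0 t − ½ g t² = 37.62×6.33 − 4.905×6.33² = 41.6 m.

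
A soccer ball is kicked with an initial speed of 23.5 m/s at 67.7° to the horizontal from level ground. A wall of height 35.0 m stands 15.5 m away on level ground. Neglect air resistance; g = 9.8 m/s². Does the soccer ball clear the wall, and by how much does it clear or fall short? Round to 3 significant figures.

v_x = 23.5 cos 67.7° = 8.917 m/s; v_y0 = 23.5 sin 67.7° = 21.74 m/s.
Time to reach the wall: t = 15.5 / 8.917 = 1.738 s.
Height at that point: y = 21.74×1.738 − 4.900×1.738² = 22.98 m.
That is 35.0 − 22.98 = 12.0 m below the top of the wall, so the soccer ball does not clear it.

No — it falls 12.0 m short of clearing the wall.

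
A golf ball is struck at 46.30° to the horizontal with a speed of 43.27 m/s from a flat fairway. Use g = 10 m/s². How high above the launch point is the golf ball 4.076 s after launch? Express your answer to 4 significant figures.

44.44 m

v_y0 = 43.27 sin 46.30° = 31.283 m/s.
y(t) = v_y0 t − ½ g t² = 31.283×4.076 − 5.000×4.076² = 44.44 m.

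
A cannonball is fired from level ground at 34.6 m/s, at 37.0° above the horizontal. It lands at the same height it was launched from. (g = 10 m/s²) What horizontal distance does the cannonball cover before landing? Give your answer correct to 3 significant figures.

115 m

For level ground, R = v₀² sin(2θ) / g.
sin(2 × 37.0°) = sin 74.00° = 0.9613.
R = (34.6)² × 0.9613 / 10 = 115 m.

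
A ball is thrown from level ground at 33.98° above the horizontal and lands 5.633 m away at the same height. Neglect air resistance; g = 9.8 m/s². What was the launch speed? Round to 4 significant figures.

On level ground, R = v₀² sin(2θ) / g, so v₀ = √(R g / sin 2θ).
sin(2 × 33.98°) = 0.9269.
v₀ = √(5.633 × 9.8 / 0.9269) = √59.557 = 7.717 m/s.

7.717 m/s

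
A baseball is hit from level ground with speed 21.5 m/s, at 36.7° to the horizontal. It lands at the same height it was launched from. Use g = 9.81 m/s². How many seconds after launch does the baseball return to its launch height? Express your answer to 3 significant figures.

Vertical component: v_y = 21.5 sin 36.7° = 12.85 m/s.
For a projectile landing at launch height, time of flight is t = 2 v_y / g = 2 × 12.85 / 9.81 = 2.62 s.

2.62 s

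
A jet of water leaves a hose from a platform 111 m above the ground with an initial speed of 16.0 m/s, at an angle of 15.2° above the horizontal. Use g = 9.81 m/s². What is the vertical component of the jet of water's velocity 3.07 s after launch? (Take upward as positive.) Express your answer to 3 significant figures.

-25.9 m/s

Initial vertical component: v_y0 = 16.0 sin 15.2° = 4.195 m/s.
v_y(t) = v_y0 − g t = 4.195 − 9.81 × 3.07 = -25.9 m/s.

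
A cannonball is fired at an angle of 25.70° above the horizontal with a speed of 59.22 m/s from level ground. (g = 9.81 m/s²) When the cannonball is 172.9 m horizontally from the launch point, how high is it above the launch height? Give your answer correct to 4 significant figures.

v_x = 59.22 cos 25.70° = 53.362 m/s, v_y0 = 59.22 sin 25.70° = 25.681 m/s.
Time to reach x = 172.9 m: t = x / v_x = 172.9 / 53.362 = 3.2401 s.
y = v_y0 t − ½ g t² = 25.681×3.2401 − 4.905×3.2401² = 31.72 m.

31.72 m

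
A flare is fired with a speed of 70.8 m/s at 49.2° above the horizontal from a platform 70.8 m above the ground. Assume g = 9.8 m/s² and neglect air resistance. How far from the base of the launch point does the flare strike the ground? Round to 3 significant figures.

Components: v_x = 70.8 cos 49.2° = 46.26 m/s, v_y = 70.8 sin 49.2° = 53.60 m/s.
Vertical: 0 = 70.8 + 53.60 t − ½(9.8) t² ⇒ 4.900 t² − 53.60 t − 70.8 = 0.
t = [53.60 + √(2873 + 1388)] / 9.800 = 12.13 s.
Horizontal: R = v_x · t = 46.26 × 12.13 = 561 m.

561 m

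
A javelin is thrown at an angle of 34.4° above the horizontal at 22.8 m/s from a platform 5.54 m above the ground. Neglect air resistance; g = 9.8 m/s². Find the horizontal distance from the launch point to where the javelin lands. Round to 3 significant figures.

Components: v_x = 22.8 cos 34.4° = 18.81 m/s, v_y = 22.8 sin 34.4° = 12.88 m/s.
Vertical: 0 = 5.54 + 12.88 t − ½(9.8) t² ⇒ 4.900 t² − 12.88 t − 5.54 = 0.
t = [12.88 + √(165.9 + 108.6)] / 9.800 = 3.005 s.
Horizontal: R = v_x · t = 18.81 × 3.005 = 56.5 m.

56.5 m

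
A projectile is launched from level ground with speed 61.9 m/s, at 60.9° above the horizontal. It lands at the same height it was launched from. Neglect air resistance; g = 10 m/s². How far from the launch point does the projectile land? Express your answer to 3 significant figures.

Components: v_x = 61.9 cos 60.9° = 30.10 m/s, v_y = 61.9 sin 60.9° = 54.09 m/s.
Time of flight (same landing height): t = 2 v_y / g = 2 × 54.09 / 10 = 10.82 s.
Range: R = v_x · t = 30.10 × 10.82 = 326 m.

326 m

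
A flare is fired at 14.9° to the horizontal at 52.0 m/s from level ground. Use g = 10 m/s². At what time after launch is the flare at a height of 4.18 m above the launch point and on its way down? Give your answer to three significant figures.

2.31 s

v_y0 = 52.0 sin 14.9° = 13.37 m/s.
Set y = v_y0 t − ½ g t² = 4.18: 5.000 t² − 13.37 t + 4.18 = 0.
t = [13.37 ± √(178.8 − 83.60)] / 10 = (13.37 ± 9.757) / 10, giving t = 0.361 s or t = 2.31 s.
On the way down corresponds to the larger root: t = 2.31 s.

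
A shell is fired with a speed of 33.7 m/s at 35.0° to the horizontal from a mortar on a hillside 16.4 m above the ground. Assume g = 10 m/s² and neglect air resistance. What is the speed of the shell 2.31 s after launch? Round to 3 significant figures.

v_x = 33.7 cos 35.0° = 27.61 m/s (constant).
v_y(t) = 33.7 sin 35.0° − g t = 19.33 − 10 × 2.31 = -3.770 m/s.
Speed = √(v_x² + v_y²) = √(762.3 + 14.21) = 27.9 m/s.

27.9 m/s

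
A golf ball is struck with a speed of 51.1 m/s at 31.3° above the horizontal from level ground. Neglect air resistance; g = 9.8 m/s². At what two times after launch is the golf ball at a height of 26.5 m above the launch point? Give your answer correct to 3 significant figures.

1.32 s and 4.10 s

v_y0 = 51.1 sin 31.3° = 26.55 m/s.
Set y = v_y0 t − ½ g t² = 26.5: 4.900 t² − 26.55 t + 26.5 = 0.
t = [26.55 ± √(704.9 − 519.4)] / 9.8 = (26.55 ± 13.62) / 9.8, giving t = 1.32 s or t = 4.10 s.
So the golf ball is at 26.5 m at t = 1.32 s (rising) and t = 4.10 s (falling).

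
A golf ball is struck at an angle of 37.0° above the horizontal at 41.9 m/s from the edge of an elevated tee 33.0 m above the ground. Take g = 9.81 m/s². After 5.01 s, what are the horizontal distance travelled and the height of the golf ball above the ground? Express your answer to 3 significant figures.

x = 168 m, y = 36.2 m

v_x = 41.9 cos 37.0° = 33.46 m/s; v_y0 = 41.9 sin 37.0° = 25.22 m/s.
x = v_x t = 33.46 × 5.01 = 168 m.
y = 33.0 + v_y0 t − ½ g t² = 36.2 m.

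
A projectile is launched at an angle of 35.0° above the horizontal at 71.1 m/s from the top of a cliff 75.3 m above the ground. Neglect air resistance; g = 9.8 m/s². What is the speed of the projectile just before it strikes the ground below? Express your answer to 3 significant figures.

v_x = 71.1 cos 35.0° = 58.24 m/s is unchanged throughout.
For the vertical component, v_y² = v_y0² + 2 g h = (40.78)² + 2×9.8×75.3 = 3139, so |v_y| = 56.03 m/s.
Impact speed = √(v_x² + v_y²) = √(3392 + 3139) = 80.8 m/s.

80.8 m/s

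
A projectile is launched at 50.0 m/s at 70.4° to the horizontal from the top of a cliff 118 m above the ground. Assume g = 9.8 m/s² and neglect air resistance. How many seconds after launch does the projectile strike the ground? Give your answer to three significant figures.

11.7 s

Vertical component: v_y = 50.0 sin 70.4° = 47.10 m/s.
Taking up as positive with launch at y = 118 m, landing at y = 0: 0 = 118 + 47.10 t − ½(9.8) t².
Solving 4.900 t² − 47.10 t − 118 = 0 gives t = [47.10 + √(47.10² + 4·4.900·118)] / 9.800 = 11.7 s.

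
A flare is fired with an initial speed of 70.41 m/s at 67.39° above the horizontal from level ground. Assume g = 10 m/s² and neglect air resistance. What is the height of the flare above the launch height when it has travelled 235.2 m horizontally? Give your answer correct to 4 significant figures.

187.3 m

v_x = 70.41 cos 67.39° = 27.070 m/s, v_y0 = 70.41 sin 67.39° = 64.999 m/s.
Time to reach x = 235.2 m: t = x / v_x = 235.2 / 27.070 = 8.6886 s.
y = v_y0 t − ½ g t² = 64.999×8.6886 − 5.000×8.6886² = 187.3 m.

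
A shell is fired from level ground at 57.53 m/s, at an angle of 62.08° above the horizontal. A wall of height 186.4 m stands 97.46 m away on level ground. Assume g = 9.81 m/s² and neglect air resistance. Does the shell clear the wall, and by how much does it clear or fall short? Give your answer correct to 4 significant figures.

v_x = 57.53 cos 62.08° = 26.938 m/s; v_y0 = 57.53 sin 62.08° = 50.834 m/s.
Time to reach the wall: t = 97.46 / 26.938 = 3.6179 s.
Height at that point: y = 50.834×3.6179 − 4.905×3.6179² = 119.71 m.
That is 186.4 − 119.71 = 66.69 m below the top of the wall, so the shell does not clear it.

No — it falls 66.69 m short of clearing the wall.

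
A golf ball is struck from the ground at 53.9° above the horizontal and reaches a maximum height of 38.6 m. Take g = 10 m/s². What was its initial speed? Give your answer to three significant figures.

34.4 m/s

At maximum height v_y = 0, so (v₀ sin θ)² = 2 g H.
v₀ sin 53.9° = √(2 × 10 × 38.6) = 27.78 m/s.
v₀ = 27.78 / sin 53.9° = 27.78 / 0.8080 = 34.4 m/s.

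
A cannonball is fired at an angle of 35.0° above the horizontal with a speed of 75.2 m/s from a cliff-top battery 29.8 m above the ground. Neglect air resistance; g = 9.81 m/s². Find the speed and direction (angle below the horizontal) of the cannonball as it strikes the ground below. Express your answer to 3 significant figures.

79.0 m/s at 38.8° below the horizontal

v_x = 75.2 cos 35.0° = 61.60 m/s (constant).
|v_y| at impact = √((43.13)² + 2×9.81×29.8) = 49.45 m/s.
Speed = √(61.60² + 49.45²) = 79.0 m/s; angle = arctan(49.45/61.60) = 38.8° below horizontal.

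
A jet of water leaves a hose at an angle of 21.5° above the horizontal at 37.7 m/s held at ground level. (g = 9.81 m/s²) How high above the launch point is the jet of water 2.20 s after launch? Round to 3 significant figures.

6.66 m

v_y0 = 37.7 sin 21.5° = 13.82 m/s.
y(t) = v_y0 t − ½ g t² = 13.82×2.20 − 4.905×2.20² = 6.66 m.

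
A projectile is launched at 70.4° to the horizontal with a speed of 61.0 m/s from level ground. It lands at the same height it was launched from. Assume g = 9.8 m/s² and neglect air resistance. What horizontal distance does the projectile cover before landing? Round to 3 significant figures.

Components: v_x = 61.0 cos 70.4° = 20.46 m/s, v_y = 61.0 sin 70.4° = 57.47 m/s.
Time of flight (same landing height): t = 2 v_y / g = 2 × 57.47 / 9.8 = 11.73 s.
Range: R = v_x · t = 20.46 × 11.73 = 240 m.

240 m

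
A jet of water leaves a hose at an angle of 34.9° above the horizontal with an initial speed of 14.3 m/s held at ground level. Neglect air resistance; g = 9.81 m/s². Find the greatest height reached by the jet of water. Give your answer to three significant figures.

Vertical component of launch velocity: v_y = 14.3 sin 34.9° = 8.182 m/s.
At the highest point the vertical velocity is zero, so v_y² = 2 g h_max.
h_max = (8.182)² / (2 × 9.81) = 66.95 / 19.62 = 3.41 m.

3.41 m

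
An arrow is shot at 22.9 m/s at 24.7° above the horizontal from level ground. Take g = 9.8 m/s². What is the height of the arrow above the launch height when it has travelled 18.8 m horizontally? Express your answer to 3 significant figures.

4.65 m

v_x = 22.9 cos 24.7° = 20.80 m/s, v_y0 = 22.9 sin 24.7° = 9.569 m/s.
Time to reach x = 18.8 m: t = x / v_x = 18.8 / 20.80 = 0.9038 s.
y = v_y0 t − ½ g t² = 9.569×0.9038 − 4.900×0.9038² = 4.65 m.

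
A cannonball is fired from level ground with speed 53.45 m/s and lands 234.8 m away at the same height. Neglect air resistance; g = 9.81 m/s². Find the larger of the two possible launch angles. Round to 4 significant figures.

63.13°

Level-ground range: R = v₀² sin(2θ)/g ⇒ sin 2θ = R g / v₀² = 234.8×9.81/53.45² = 0.8063.
2θ = arcsin(0.8063) = 53.736° or 180° − 53.736° = 126.264°.
So θ = 26.87° or θ = 63.13°.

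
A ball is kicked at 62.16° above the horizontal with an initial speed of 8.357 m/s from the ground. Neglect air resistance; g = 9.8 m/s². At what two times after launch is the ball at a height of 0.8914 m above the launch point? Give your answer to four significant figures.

v_y0 = 8.357 sin 62.16° = 7.3897 m/s.
Set y = v_y0 t − ½ g t² = 0.8914: 4.900 t² − 7.3897 t + 0.8914 = 0.
t = [7.3897 ± √(54.608 − 17.471)] / 9.8 = (7.3897 ± 6.0940) / 9.8, giving t = 0.1322 s or t = 1.376 s.
So the ball is at 0.8914 m at t = 0.1322 s (rising) and t = 1.376 s (falling).

0.1322 s and 1.376 s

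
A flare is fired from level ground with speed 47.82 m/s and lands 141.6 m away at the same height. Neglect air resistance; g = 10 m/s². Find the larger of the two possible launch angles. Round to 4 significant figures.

Level-ground range: R = v₀² sin(2θ)/g ⇒ sin 2θ = R g / v₀² = 141.6×10/47.82² = 0.6192.
2θ = arcsin(0.6192) = 38.258° or 180° − 38.258° = 141.742°.
So θ = 19.13° or θ = 70.87°.

70.87°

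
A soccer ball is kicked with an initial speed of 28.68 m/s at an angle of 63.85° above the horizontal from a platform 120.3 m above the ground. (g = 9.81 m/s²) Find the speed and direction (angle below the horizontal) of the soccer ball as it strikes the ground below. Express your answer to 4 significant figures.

56.42 m/s at 77.05° below the horizontal

v_x = 28.68 cos 63.85° = 12.640 m/s (constant).
|v_y| at impact = √((25.744)² + 2×9.81×120.3) = 54.982 m/s.
Speed = √(12.640² + 54.982²) = 56.42 m/s; angle = arctan(54.982/12.640) = 77.05° below horizontal.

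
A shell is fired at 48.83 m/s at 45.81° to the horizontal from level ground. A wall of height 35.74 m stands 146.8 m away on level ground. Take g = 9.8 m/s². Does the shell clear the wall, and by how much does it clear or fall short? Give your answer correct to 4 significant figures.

v_x = 48.83 cos 45.81° = 34.036 m/s; v_y0 = 48.83 sin 45.81° = 35.013 m/s.
Time to reach the wall: t = 146.8 / 34.036 = 4.3131 s.
Height at that point: y = 35.013×4.3131 − 4.900×4.3131² = 59.861 m.
That is 59.861 − 35.74 = 24.12 m above the top of the wall, so the shell clears it.

Yes — it clears the wall by 24.12 m.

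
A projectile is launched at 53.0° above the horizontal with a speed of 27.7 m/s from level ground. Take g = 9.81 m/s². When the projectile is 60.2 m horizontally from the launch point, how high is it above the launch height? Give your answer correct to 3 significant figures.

15.9 m

v_x = 27.7 cos 53.0° = 16.67 m/s, v_y0 = 27.7 sin 53.0° = 22.12 m/s.
Time to reach x = 60.2 m: t = x / v_x = 60.2 / 16.67 = 3.611 s.
y = v_y0 t − ½ g t² = 22.12×3.611 − 4.905×3.611² = 15.9 m.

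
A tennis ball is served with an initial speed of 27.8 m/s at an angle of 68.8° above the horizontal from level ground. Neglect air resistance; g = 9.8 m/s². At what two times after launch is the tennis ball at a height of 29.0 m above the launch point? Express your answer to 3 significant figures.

1.61 s and 3.68 s

v_y0 = 27.8 sin 68.8° = 25.92 m/s.
Set y = v_y0 t − ½ g t² = 29.0: 4.900 t² − 25.92 t + 29.0 = 0.
t = [25.92 ± √(671.8 − 568.4)] / 9.8 = (25.92 ± 10.17) / 9.8, giving t = 1.61 s or t = 3.68 s.
So the tennis ball is at 29.0 m at t = 1.61 s (rising) and t = 3.68 s (falling).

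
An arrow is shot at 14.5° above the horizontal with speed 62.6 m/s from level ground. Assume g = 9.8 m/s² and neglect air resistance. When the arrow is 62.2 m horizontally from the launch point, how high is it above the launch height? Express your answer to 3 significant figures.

v_x = 62.6 cos 14.5° = 60.61 m/s, v_y0 = 62.6 sin 14.5° = 15.67 m/s.
Time to reach x = 62.2 m: t = x / v_x = 62.2 / 60.61 = 1.026 s.
y = v_y0 t − ½ g t² = 15.67×1.026 − 4.900×1.026² = 10.9 m.

10.9 m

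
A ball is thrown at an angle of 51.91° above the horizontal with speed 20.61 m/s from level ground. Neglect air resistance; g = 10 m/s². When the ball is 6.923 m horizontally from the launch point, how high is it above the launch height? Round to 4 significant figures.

v_x = 20.61 cos 51.91° = 12.714 m/s, v_y0 = 20.61 sin 51.91° = 16.221 m/s.
Time to reach x = 6.923 m: t = x / v_x = 6.923 / 12.714 = 0.54452 s.
y = v_y0 t − ½ g t² = 16.221×0.54452 − 5.000×0.54452² = 7.350 m.

7.350 m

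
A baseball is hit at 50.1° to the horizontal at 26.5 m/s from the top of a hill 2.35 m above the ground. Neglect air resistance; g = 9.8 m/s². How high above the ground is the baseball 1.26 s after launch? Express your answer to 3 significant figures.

v_y0 = 26.5 sin 50.1° = 20.33 m/s.
y(t) = 2.35 + v_y0 t − ½ g t² = 2.35 + 20.33×1.26 − ½×9.8×1.26² = 20.2 m.

20.2 m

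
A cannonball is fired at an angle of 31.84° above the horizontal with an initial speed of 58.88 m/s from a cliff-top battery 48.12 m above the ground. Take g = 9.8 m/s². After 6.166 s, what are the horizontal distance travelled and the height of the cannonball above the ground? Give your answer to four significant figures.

v_x = 58.88 cos 31.84° = 50.020 m/s; v_y0 = 58.88 sin 31.84° = 31.062 m/s.
x = v_x t = 50.020 × 6.166 = 308.4 m.
y = 48.12 + v_y0 t − ½ g t² = 53.35 m.

x = 308.4 m, y = 53.35 m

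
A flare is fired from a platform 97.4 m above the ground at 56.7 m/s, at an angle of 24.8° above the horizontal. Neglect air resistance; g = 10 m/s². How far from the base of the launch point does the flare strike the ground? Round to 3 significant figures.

380 m

Components: v_x = 56.7 cos 24.8° = 51.47 m/s, v_y = 56.7 sin 24.8° = 23.78 m/s.
Vertical: 0 = 97.4 + 23.78 t − ½(10) t² ⇒ 5.000 t² − 23.78 t − 97.4 = 0.
t = [23.78 + √(565.5 + 1948)] / 10.00 = 7.391 s.
Horizontal: R = v_x · t = 51.47 × 7.391 = 380 m.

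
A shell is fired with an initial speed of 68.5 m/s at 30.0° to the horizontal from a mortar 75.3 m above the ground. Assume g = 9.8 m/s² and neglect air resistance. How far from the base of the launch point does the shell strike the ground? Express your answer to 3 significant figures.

519 m

Components: v_x = 68.5 cos 30.0° = 59.32 m/s, v_y = 68.5 sin 30.0° = 34.25 m/s.
Vertical: 0 = 75.3 + 34.25 t − ½(9.8) t² ⇒ 4.900 t² − 34.25 t − 75.3 = 0.
t = [34.25 + √(1173 + 1476)] / 9.800 = 8.747 s.
Horizontal: R = v_x · t = 59.32 × 8.747 = 519 m.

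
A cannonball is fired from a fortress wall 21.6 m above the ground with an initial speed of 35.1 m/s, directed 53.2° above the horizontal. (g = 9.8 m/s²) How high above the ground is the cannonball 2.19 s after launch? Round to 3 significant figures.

59.7 m

v_y0 = 35.1 sin 53.2° = 28.11 m/s.
y(t) = 21.6 + v_y0 t − ½ g t² = 21.6 + 28.11×2.19 − ½×9.8×2.19² = 59.7 m.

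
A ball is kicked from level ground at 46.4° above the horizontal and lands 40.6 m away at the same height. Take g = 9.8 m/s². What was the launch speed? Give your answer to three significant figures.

20.0 m/s

On level ground, R = v₀² sin(2θ) / g, so v₀ = √(R g / sin 2θ).
sin(2 × 46.4°) = 0.9988.
v₀ = √(40.6 × 9.8 / 0.9988) = √398.4 = 20.0 m/s.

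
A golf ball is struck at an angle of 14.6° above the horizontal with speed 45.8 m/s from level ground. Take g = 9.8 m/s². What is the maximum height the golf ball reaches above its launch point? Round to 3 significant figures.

6.80 m

Vertical component of launch velocity: v_y = 45.8 sin 14.6° = 11.54 m/s.
At the highest point the vertical velocity is zero, so v_y² = 2 g h_max.
h_max = (11.54)² / (2 × 9.8) = 133.2 / 19.60 = 6.80 m.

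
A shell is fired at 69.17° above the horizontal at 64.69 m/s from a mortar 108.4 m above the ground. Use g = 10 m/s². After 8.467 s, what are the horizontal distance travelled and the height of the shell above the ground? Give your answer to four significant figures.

x = 194.8 m, y = 261.9 m

v_x = 64.69 cos 69.17° = 23.004 m/s; v_y0 = 64.69 sin 69.17° = 60.462 m/s.
x = v_x t = 23.004 × 8.467 = 194.8 m.
y = 108.4 + v_y0 t − ½ g t² = 261.9 m.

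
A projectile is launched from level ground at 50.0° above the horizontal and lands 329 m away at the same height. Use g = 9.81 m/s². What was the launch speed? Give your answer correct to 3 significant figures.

On level ground, R = v₀² sin(2θ) / g, so v₀ = √(R g / sin 2θ).
sin(2 × 50.0°) = 0.9848.
v₀ = √(329 × 9.81 / 0.9848) = √3277 = 57.2 m/s.

57.2 m/s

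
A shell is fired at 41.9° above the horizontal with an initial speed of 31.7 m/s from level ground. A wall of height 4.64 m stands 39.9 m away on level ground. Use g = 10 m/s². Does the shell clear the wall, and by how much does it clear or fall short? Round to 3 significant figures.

Yes — it clears the wall by 16.9 m.

v_x = 31.7 cos 41.9° = 23.59 m/s; v_y0 = 31.7 sin 41.9° = 21.17 m/s.
Time to reach the wall: t = 39.9 / 23.59 = 1.691 s.
Height at that point: y = 21.17×1.691 − 5.000×1.691² = 21.50 m.
That is 21.50 − 4.64 = 16.9 m above the top of the wall, so the shell clears it.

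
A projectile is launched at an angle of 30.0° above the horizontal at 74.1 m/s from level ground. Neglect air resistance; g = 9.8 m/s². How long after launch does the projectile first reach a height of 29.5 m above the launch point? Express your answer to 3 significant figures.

v_y0 = 74.1 sin 30.0° = 37.05 m/s.
Set y = v_y0 t − ½ g t² = 29.5: 4.900 t² − 37.05 t + 29.5 = 0.
t = [37.05 ± √(1373 − 578.2)] / 9.8 = (37.05 ± 28.19) / 9.8, giving t = 0.904 s or t = 6.66 s.
The projectile is on the way up at the first time, so t = 0.904 s.

0.904 s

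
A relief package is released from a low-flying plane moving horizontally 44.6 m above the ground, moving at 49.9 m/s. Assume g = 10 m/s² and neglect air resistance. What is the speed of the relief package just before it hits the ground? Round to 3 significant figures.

58.2 m/s

Fall time: t = √(2 × 44.6 / 10) = 2.987 s.
At impact: v_x = 49.9 m/s (unchanged), v_y = g t = 10 × 2.987 = 29.87 m/s.
Speed = √(v_x² + v_y²) = √(2490 + 892.2) = 58.2 m/s.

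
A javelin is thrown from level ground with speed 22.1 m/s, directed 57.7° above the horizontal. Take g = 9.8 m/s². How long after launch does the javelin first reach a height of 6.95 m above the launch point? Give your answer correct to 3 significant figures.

v_y0 = 22.1 sin 57.7° = 18.68 m/s.
Set y = v_y0 t − ½ g t² = 6.95: 4.900 t² − 18.68 t + 6.95 = 0.
t = [18.68 ± √(348.9 − 136.2)] / 9.8 = (18.68 ± 14.58) / 9.8, giving t = 0.418 s or t = 3.39 s.
The javelin is on the way up at the first time, so t = 0.418 s.

0.418 s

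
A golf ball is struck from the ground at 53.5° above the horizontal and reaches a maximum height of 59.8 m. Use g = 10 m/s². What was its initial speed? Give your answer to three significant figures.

43.0 m/s

At maximum height v_y = 0, so (v₀ sin θ)² = 2 g H.
v₀ sin 53.5° = √(2 × 10 × 59.8) = 34.58 m/s.
v₀ = 34.58 / sin 53.5° = 34.58 / 0.8039 = 43.0 m/s.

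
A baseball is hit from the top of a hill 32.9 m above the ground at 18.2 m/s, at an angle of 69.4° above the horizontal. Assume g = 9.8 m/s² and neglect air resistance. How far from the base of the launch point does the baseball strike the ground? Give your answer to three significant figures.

31.1 m

Components: v_x = 18.2 cos 69.4° = 6.404 m/s, v_y = 18.2 sin 69.4° = 17.04 m/s.
Vertical: 0 = 32.9 + 17.04 t − ½(9.8) t² ⇒ 4.900 t² − 17.04 t − 32.9 = 0.
t = [17.04 + √(290.4 + 644.8)] / 9.800 = 4.859 s.
Horizontal: R = v_x · t = 6.404 × 4.859 = 31.1 m.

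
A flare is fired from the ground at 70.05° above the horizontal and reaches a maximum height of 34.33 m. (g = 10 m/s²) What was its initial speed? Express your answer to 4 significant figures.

27.88 m/s

At maximum height v_y = 0, so (v₀ sin θ)² = 2 g H.
v₀ sin 70.05° = √(2 × 10 × 34.33) = 26.203 m/s.
v₀ = 26.203 / sin 70.05° = 26.203 / 0.9400 = 27.88 m/s.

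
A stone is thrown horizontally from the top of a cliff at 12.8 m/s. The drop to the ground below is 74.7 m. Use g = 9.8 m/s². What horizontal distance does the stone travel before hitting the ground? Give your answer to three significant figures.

Initial vertical velocity is zero, so the fall time comes from h = ½ g t²: t = √(2 × 74.7 / 9.8) = 3.904 s.
Horizontal motion is uniform at 12.8 m/s, so x = 12.8 × 3.904 = 50.0 m.

50.0 m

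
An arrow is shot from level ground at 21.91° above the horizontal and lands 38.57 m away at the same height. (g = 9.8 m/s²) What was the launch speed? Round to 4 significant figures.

23.36 m/s

On level ground, R = v₀² sin(2θ) / g, so v₀ = √(R g / sin 2θ).
sin(2 × 21.91°) = 0.6924.
v₀ = √(38.57 × 9.8 / 0.6924) = √545.91 = 23.36 m/s.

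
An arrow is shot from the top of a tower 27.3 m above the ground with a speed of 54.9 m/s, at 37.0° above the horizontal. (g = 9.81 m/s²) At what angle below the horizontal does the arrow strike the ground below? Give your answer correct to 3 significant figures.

42.6°

v_x = 54.9 cos 37.0° = 43.85 m/s.
At impact |v_y| = √(v_y0² + 2 g h) = √(33.04² + 2×9.81×27.3) = 40.34 m/s.
Angle below horizontal = arctan(|v_y| / v_x) = arctan(40.34 / 43.85) = 42.6°.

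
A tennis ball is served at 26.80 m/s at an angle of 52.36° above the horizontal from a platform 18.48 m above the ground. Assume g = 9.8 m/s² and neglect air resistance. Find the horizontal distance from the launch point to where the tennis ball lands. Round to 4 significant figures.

83.05 m

Components: v_x = 26.80 cos 52.36° = 16.367 m/s, v_y = 26.80 sin 52.36° = 21.222 m/s.
Vertical: 0 = 18.48 + 21.222 t − ½(9.8) t² ⇒ 4.900 t² − 21.222 t − 18.48 = 0.
t = [21.222 + √(450.37 + 362.21)] / 9.800 = 5.0743 s.
Horizontal: R = v_x · t = 16.367 × 5.0743 = 83.05 m.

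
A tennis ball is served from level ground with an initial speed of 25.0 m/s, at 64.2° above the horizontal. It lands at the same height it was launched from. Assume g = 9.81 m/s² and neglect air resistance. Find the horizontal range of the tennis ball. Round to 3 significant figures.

49.9 m

For level ground, R = v₀² sin(2θ) / g.
sin(2 × 64.2°) = sin 128.4° = 0.7837.
R = (25.0)² × 0.7837 / 9.81 = 49.9 m.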